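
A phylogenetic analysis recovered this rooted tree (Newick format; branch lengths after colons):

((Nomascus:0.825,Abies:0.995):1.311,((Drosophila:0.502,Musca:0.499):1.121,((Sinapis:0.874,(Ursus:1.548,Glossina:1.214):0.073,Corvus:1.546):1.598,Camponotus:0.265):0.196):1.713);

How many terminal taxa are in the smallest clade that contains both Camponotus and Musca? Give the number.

The MRCA of Camponotus and Musca is the node subtending ((Drosophila,Musca),((Sinapis,(Ursus,Glossina),Corvus),Camponotus)).
That clade contains 7 terminal taxa: Camponotus, Corvus, Drosophila, Glossina, Musca, Sinapis, Ursus.

7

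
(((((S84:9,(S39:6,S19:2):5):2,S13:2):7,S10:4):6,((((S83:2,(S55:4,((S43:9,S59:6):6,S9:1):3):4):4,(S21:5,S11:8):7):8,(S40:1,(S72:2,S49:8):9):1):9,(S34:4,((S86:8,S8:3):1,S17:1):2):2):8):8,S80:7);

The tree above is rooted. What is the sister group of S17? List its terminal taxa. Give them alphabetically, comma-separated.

S17 attaches to the tree at the node subtending ((S86,S8),S17).
The other lineage descending from that same node — the sister group — is (S86,S8); its 2 tips in alphabetical order are the answer.

S8, S86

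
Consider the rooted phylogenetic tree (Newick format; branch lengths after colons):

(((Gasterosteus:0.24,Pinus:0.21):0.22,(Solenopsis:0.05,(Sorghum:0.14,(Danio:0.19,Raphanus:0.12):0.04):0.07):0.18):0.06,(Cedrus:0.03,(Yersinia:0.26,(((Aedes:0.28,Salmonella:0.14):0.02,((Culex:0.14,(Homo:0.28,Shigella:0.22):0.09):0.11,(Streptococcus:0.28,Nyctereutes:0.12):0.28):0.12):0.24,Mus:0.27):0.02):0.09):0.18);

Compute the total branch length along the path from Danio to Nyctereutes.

1.59

The path runs Danio → … → MRCA → … → Nyctereutes; the MRCA is the root of the tree.
Branch lengths along that path: 0.19 + 0.04 + 0.07 + 0.18 + 0.06 + 0.18 + 0.09 + 0.02 + 0.24 + 0.12 + 0.28 + 0.12 = 1.59.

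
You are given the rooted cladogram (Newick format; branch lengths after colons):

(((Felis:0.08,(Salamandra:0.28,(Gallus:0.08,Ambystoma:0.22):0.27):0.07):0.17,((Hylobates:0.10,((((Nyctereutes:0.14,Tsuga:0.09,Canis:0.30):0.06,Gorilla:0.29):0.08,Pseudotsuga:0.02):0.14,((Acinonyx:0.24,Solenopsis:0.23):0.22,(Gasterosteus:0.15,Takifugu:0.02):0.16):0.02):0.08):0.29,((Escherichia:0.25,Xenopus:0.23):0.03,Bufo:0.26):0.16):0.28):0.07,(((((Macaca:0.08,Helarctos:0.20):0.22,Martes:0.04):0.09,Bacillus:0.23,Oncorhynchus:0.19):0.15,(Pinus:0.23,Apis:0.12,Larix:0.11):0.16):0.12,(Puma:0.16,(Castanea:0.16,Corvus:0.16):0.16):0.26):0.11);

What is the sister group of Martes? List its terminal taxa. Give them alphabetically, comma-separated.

Helarctos, Macaca

Martes attaches to the tree at the node subtending ((Macaca,Helarctos),Martes).
The other lineage descending from that same node — the sister group — is (Macaca,Helarctos); its 2 tips in alphabetical order are the answer.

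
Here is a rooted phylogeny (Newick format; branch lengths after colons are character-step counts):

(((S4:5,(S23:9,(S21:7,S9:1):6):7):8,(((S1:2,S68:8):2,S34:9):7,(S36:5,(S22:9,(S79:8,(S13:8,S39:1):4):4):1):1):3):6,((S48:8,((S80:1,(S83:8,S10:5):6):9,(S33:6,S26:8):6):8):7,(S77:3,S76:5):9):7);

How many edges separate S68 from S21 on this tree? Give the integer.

8

The MRCA of S68 and S21 is the node subtending ((S4,(S23,(S21,S9))),(((S1,S68),S34),(S36,(S22,(S79,(S13,S39)))))).
From S68 up to that node: 4 branches. From S21 up to the same node: 4 branches. Total: 4 + 4 = 8.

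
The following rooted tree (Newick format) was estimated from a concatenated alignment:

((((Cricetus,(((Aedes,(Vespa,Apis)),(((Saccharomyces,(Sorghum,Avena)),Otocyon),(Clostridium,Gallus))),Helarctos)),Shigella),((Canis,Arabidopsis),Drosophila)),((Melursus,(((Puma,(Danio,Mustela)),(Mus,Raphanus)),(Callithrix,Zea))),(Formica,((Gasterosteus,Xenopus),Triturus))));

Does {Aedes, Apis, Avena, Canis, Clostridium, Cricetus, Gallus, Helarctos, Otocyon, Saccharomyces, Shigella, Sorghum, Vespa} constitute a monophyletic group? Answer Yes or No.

No

The MRCA of the listed taxa subtends (((Cricetus,(((Aedes,(Vespa,Apis)),(((Saccharomyces,(Sorghum,Avena)),Otocyon),(Clostridium,Gallus))),Helarctos)),Shigella),((Canis,Arabidopsis),Drosophila)).
That clade also contains Arabidopsis, Drosophila, which are not in the proposed group, so the group is not monophyletic.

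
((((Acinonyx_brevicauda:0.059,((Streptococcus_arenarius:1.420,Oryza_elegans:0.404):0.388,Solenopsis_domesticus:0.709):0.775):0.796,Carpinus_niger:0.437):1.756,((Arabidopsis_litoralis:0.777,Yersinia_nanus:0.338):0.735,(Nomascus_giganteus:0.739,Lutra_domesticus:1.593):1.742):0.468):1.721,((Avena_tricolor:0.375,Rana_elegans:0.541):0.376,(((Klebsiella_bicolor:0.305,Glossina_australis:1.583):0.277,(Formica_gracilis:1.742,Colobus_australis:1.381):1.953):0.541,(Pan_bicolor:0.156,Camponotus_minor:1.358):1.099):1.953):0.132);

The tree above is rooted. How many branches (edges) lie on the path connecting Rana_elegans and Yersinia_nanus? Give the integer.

The MRCA of Rana_elegans and Yersinia_nanus is the root of the tree.
From Rana_elegans up to that node: 3 branches. From Yersinia_nanus up to the same node: 4 branches. Total: 3 + 4 = 7.

7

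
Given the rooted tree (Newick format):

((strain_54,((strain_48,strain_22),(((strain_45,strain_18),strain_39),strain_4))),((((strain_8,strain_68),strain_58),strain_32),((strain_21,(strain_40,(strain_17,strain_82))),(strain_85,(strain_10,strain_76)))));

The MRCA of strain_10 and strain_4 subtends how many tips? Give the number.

18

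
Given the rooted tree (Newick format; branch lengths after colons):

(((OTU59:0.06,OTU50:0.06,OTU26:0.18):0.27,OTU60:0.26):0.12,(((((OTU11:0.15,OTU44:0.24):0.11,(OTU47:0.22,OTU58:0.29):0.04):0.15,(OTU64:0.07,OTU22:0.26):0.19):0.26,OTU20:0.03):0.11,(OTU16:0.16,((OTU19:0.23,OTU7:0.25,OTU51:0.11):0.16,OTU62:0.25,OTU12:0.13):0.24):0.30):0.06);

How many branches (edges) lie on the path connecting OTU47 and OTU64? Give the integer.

5

The MRCA of OTU47 and OTU64 is the node subtending (((OTU11,OTU44),(OTU47,OTU58)),(OTU64,OTU22)).
From OTU47 up to that node: 3 branches. From OTU64 up to the same node: 2 branches. Total: 3 + 2 = 5.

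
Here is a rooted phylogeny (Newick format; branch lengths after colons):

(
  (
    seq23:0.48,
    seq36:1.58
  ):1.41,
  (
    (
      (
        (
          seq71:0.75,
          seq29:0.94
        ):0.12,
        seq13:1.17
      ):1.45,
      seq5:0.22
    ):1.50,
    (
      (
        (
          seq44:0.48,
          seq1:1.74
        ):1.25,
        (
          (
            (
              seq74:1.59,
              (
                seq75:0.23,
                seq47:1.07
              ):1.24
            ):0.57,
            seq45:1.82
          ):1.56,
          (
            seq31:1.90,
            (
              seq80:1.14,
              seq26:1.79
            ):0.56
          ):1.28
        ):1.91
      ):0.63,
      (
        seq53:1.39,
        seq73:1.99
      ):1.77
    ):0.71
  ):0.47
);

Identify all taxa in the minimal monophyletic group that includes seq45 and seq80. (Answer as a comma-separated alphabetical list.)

seq26, seq31, seq45, seq47, seq74, seq75, seq80

Tracing seq45: it sits inside ((seq74,(seq75,seq47)),seq45).
Tracing seq80: it sits inside (seq80,seq26).
The smallest clade enclosing both is (((seq74,(seq75,seq47)),seq45),(seq31,(seq80,seq26))); the answer is its 7 terminal taxa in alphabetical order.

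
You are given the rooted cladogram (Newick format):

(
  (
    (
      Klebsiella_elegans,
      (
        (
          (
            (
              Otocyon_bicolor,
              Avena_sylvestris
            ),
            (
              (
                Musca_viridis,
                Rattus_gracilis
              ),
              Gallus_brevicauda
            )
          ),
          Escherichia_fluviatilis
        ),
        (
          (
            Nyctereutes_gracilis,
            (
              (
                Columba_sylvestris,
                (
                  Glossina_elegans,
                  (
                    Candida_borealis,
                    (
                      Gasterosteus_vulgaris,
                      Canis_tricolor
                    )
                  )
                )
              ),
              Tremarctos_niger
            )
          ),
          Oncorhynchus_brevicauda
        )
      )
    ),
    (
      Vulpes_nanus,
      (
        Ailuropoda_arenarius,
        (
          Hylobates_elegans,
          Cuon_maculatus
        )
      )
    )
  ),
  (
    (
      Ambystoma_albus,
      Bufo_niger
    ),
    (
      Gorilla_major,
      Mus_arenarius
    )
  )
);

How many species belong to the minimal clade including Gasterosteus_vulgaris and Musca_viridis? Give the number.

The MRCA of Gasterosteus_vulgaris and Musca_viridis is the node subtending ((((Otocyon_bicolor,Avena_sylvestris),((Musca_viridis,Rattus_gracilis),Gallus_brevicauda)),Escherichia_fluviatilis),((Nyctereutes_gracilis,((Columba_sylvestris,(Glossina_elegans,(Candida_borealis,(Gasterosteus_vulgaris,Canis_tricolor)))),Tremarctos_niger)),Oncorhynchus_brevicauda)).
That clade contains 14 terminal taxa: Avena_sylvestris, Candida_borealis, Canis_tricolor, Columba_sylvestris, Escherichia_fluviatilis, Gallus_brevicauda, Gasterosteus_vulgaris, Glossina_elegans, Musca_viridis, Nyctereutes_gracilis, Oncorhynchus_brevicauda, Otocyon_bicolor, Rattus_gracilis, Tremarctos_niger.

14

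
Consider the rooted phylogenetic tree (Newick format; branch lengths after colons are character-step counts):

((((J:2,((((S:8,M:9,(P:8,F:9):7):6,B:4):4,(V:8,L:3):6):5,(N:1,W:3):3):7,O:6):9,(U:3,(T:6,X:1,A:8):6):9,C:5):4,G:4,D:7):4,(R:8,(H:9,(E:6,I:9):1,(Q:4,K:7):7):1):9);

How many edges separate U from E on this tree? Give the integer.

The MRCA of U and E is the root of the tree.
From U up to that node: 4 branches. From E up to the same node: 4 branches. Total: 4 + 4 = 8.

8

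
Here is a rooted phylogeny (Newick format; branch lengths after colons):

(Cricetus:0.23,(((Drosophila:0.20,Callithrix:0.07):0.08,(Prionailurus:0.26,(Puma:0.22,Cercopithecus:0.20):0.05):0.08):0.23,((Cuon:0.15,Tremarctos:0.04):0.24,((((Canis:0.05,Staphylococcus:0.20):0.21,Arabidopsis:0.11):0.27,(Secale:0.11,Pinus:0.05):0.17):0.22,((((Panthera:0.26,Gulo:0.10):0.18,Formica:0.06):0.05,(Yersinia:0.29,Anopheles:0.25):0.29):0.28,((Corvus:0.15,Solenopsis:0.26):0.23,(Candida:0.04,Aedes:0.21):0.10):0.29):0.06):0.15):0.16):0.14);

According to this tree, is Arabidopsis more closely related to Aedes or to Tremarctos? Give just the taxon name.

The MRCA of Arabidopsis and Aedes subtends ((((Canis,Staphylococcus),Arabidopsis),(Secale,Pinus)),((((Panthera,Gulo),Formica),(Yersinia,Anopheles)),((Corvus,Solenopsis),(Candida,Aedes)))) (14 taxa).
The MRCA of Arabidopsis and Tremarctos subtends ((Cuon,Tremarctos),((((Canis,Staphylococcus),Arabidopsis),(Secale,Pinus)),((((Panthera,Gulo),Formica),(Yersinia,Anopheles)),((Corvus,Solenopsis),(Candida,Aedes))))) (16 taxa).
The first is nested inside the second, so Arabidopsis shares a more recent common ancestor with Aedes.

Aedes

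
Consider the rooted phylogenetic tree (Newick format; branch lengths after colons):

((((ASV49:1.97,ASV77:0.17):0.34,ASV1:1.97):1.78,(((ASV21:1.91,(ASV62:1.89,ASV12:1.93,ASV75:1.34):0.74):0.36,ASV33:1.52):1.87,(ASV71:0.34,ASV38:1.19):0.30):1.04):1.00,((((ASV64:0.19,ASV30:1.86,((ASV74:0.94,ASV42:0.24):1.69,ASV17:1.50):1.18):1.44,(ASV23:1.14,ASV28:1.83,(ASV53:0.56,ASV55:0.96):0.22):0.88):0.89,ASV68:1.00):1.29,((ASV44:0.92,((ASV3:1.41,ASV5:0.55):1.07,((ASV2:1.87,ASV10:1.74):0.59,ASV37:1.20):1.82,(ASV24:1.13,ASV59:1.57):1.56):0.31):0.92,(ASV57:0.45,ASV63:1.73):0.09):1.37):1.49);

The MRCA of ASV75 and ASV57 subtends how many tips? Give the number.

The MRCA of ASV75 and ASV57 is the root, so the clade is the entire tree.
That clade contains 30 terminal taxa: ASV1, ASV10, ASV12, ASV17, ASV2, ASV21, ASV23, ASV24, ASV28, ASV3, ASV30, ASV33, ASV37, ASV38, ASV42, ASV44, ASV49, ASV5, ASV53, ASV55, ASV57, ASV59, ASV62, ASV63, ASV64, ASV68, ASV71, ASV74, ASV75, ASV77.

30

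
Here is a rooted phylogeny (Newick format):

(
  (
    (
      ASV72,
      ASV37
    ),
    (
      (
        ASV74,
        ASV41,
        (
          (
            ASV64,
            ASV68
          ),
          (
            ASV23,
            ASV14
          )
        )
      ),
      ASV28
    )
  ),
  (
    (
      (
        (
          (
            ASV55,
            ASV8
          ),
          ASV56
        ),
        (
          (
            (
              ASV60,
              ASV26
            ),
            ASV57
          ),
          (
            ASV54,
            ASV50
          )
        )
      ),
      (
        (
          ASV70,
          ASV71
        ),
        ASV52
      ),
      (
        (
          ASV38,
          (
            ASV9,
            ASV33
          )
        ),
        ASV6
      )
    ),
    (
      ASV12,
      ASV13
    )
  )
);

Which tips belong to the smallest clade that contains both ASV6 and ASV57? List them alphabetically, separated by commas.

ASV26, ASV33, ASV38, ASV50, ASV52, ASV54, ASV55, ASV56, ASV57, ASV6, ASV60, ASV70, ASV71, ASV8, ASV9

Tracing ASV6: it sits inside ((ASV38,(ASV9,ASV33)),ASV6).
Tracing ASV57: it sits inside ((ASV60,ASV26),ASV57).
The smallest clade enclosing both is ((((ASV55,ASV8),ASV56),(((ASV60,ASV26),ASV57),(ASV54,ASV50))),((ASV70,ASV71),ASV52),((ASV38,(ASV9,ASV33)),ASV6)); the answer is its 15 terminal taxa in alphabetical order.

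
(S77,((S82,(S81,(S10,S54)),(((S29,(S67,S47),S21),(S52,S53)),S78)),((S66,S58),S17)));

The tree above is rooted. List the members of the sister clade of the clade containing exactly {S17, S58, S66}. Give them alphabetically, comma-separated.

S10, S21, S29, S47, S52, S53, S54, S67, S78, S81, S82

The clade containing exactly {S17, S58, S66} attaches to the tree at the node subtending ((S82,(S81,(S10,S54)),(((S29,(S67,S47),S21),(S52,S53)),S78)),((S66,S58),S17)).
The other lineage descending from that same node — the sister group — is (S82,(S81,(S10,S54)),(((S29,(S67,S47),S21),(S52,S53)),S78)); its 11 tips in alphabetical order are the answer.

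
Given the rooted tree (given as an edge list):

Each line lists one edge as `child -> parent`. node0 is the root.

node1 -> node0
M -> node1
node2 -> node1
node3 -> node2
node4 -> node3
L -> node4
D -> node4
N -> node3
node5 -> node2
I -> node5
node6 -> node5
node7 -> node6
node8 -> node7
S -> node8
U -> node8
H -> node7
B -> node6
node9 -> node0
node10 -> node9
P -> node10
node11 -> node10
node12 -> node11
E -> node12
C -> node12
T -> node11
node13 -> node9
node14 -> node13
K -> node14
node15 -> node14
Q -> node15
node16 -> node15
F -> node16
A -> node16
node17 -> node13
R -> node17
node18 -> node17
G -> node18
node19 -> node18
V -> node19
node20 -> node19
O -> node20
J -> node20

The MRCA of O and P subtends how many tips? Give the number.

13

The MRCA of O and P is the node subtending ((P,((E,C),T)),((K,(Q,(F,A))),(R,(G,(V,(O,J)))))).
That clade contains 13 terminal taxa: A, C, E, F, G, J, K, O, P, Q, R, T, V.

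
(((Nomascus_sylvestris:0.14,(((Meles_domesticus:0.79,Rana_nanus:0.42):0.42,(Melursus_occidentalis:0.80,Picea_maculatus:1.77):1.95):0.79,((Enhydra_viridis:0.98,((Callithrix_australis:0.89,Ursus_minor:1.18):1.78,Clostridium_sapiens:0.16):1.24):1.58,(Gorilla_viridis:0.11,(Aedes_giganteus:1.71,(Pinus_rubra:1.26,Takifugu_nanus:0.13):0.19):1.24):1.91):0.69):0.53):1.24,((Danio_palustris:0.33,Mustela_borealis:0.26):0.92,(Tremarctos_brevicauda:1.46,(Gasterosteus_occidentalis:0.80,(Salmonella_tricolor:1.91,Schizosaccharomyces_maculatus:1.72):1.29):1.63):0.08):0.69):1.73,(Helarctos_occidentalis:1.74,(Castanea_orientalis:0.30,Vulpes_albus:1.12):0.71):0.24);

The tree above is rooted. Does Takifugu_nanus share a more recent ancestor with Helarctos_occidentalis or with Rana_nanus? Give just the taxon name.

Rana_nanus

The MRCA of Takifugu_nanus and Rana_nanus subtends (((Meles_domesticus,Rana_nanus),(Melursus_occidentalis,Picea_maculatus)),((Enhydra_viridis,((Callithrix_australis,Ursus_minor),Clostridium_sapiens)),(Gorilla_viridis,(Aedes_giganteus,(Pinus_rubra,Takifugu_nanus))))) (12 taxa).
The MRCA of Takifugu_nanus and Helarctos_occidentalis is the root, subtending the entire tree (22 taxa).
The first is nested inside the second, so Takifugu_nanus shares a more recent common ancestor with Rana_nanus.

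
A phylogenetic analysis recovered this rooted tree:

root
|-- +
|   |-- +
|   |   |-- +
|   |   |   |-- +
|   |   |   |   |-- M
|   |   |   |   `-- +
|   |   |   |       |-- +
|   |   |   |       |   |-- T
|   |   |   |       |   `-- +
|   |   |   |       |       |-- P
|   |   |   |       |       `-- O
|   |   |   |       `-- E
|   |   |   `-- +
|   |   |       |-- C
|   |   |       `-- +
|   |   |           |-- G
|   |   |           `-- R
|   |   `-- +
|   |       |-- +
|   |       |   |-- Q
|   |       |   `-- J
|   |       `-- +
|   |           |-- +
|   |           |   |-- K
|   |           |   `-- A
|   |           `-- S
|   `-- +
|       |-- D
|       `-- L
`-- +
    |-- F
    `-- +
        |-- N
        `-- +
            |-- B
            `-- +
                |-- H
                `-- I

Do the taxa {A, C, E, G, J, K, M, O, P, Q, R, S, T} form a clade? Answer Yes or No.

Yes

The most recent common ancestor of these taxa subtends (((M,((T,(P,O)),E)),(C,(G,R))),((Q,J),((K,A),S))).
That clade has exactly 13 tips — every listed taxon and nothing else — so the group is monophyletic.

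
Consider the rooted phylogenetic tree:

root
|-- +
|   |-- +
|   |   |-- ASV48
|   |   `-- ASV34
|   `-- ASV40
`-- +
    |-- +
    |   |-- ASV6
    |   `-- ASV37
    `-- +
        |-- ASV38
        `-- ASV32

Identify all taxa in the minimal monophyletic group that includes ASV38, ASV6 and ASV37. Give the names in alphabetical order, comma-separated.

ASV32, ASV37, ASV38, ASV6

Tracing ASV38: it sits inside (ASV38,ASV32).
Tracing ASV6: it sits inside (ASV6,ASV37).
Tracing ASV37: it sits inside (ASV6,ASV37).
The smallest clade enclosing all 3 is ((ASV6,ASV37),(ASV38,ASV32)); the answer is its 4 terminal taxa in alphabetical order.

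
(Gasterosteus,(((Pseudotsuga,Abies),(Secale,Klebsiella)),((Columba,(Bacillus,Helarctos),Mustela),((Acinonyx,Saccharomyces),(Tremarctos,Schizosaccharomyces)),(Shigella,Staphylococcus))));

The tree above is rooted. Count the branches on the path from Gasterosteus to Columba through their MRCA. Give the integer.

5

The MRCA of Gasterosteus and Columba is the root of the tree.
From Gasterosteus up to that node: 1 branch. From Columba up to the same node: 4 branches. Total: 1 + 4 = 5.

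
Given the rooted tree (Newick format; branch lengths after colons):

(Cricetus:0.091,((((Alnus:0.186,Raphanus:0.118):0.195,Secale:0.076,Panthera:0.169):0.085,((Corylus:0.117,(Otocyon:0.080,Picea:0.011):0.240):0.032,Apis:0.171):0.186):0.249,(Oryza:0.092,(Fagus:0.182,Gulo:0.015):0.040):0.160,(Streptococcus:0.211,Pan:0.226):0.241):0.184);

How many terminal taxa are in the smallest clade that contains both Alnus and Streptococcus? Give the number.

13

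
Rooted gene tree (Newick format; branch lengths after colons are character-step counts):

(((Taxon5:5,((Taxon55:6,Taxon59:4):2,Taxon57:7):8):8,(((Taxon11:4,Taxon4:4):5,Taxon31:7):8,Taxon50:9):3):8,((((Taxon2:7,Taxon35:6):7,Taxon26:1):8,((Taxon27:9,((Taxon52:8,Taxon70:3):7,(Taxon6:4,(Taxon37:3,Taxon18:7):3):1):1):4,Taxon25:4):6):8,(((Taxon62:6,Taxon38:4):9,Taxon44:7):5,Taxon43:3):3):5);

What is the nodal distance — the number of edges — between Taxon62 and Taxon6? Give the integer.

10

The MRCA of Taxon62 and Taxon6 is the node subtending ((((Taxon2,Taxon35),Taxon26),((Taxon27,((Taxon52,Taxon70),(Taxon6,(Taxon37,Taxon18)))),Taxon25)),(((Taxon62,Taxon38),Taxon44),Taxon43)).
From Taxon62 up to that node: 4 branches. From Taxon6 up to the same node: 6 branches. Total: 4 + 6 = 10.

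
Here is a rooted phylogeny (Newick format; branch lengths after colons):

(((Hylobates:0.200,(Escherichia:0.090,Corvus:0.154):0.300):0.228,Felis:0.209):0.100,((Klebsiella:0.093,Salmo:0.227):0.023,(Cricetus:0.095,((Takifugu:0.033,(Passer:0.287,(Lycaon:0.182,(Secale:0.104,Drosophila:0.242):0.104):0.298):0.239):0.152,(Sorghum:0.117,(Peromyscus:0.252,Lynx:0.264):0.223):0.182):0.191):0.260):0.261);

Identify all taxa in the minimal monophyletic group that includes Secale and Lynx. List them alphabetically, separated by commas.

Drosophila, Lycaon, Lynx, Passer, Peromyscus, Secale, Sorghum, Takifugu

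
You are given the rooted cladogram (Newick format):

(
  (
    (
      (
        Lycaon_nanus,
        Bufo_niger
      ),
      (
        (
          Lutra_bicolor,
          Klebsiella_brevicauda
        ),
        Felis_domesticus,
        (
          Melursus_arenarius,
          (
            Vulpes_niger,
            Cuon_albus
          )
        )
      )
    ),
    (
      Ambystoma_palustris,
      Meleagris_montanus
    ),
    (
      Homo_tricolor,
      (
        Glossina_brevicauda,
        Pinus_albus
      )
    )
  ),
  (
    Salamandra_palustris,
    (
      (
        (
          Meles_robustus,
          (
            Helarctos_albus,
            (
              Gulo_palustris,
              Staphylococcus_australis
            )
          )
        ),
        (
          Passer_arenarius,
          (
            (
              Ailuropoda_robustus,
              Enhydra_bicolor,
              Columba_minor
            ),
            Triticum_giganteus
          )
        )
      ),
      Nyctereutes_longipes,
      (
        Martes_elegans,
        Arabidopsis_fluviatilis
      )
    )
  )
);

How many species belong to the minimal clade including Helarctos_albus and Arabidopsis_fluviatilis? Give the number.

The MRCA of Helarctos_albus and Arabidopsis_fluviatilis is the node subtending (((Meles_robustus,(Helarctos_albus,(Gulo_palustris,Staphylococcus_australis))),(Passer_arenarius,((Ailuropoda_robustus,Enhydra_bicolor,Columba_minor),Triticum_giganteus))),Nyctereutes_longipes,(Martes_elegans,Arabidopsis_fluviatilis)).
That clade contains 12 terminal taxa: Ailuropoda_robustus, Arabidopsis_fluviatilis, Columba_minor, Enhydra_bicolor, Gulo_palustris, Helarctos_albus, Martes_elegans, Meles_robustus, Nyctereutes_longipes, Passer_arenarius, Staphylococcus_australis, Triticum_giganteus.

12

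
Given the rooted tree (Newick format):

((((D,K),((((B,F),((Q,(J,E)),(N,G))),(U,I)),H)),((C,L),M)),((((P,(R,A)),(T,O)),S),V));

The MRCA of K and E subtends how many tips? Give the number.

12

The MRCA of K and E is the node subtending ((D,K),((((B,F),((Q,(J,E)),(N,G))),(U,I)),H)).
That clade contains 12 terminal taxa: B, D, E, F, G, H, I, J, K, N, Q, U.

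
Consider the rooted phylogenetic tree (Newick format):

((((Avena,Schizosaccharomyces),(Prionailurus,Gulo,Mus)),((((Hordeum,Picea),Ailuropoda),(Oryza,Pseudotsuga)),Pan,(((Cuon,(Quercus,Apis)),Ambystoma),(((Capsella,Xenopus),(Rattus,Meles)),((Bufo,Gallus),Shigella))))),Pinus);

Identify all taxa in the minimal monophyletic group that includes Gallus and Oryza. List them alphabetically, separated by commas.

Ailuropoda, Ambystoma, Apis, Bufo, Capsella, Cuon, Gallus, Hordeum, Meles, Oryza, Pan, Picea, Pseudotsuga, Quercus, Rattus, Shigella, Xenopus

Tracing Gallus: it sits inside (Bufo,Gallus).
Tracing Oryza: it sits inside (Oryza,Pseudotsuga).
The smallest clade enclosing both is ((((Hordeum,Picea),Ailuropoda),(Oryza,Pseudotsuga)),Pan,(((Cuon,(Quercus,Apis)),Ambystoma),(((Capsella,Xenopus),(Rattus,Meles)),((Bufo,Gallus),Shigella)))); the answer is its 17 terminal taxa in alphabetical order.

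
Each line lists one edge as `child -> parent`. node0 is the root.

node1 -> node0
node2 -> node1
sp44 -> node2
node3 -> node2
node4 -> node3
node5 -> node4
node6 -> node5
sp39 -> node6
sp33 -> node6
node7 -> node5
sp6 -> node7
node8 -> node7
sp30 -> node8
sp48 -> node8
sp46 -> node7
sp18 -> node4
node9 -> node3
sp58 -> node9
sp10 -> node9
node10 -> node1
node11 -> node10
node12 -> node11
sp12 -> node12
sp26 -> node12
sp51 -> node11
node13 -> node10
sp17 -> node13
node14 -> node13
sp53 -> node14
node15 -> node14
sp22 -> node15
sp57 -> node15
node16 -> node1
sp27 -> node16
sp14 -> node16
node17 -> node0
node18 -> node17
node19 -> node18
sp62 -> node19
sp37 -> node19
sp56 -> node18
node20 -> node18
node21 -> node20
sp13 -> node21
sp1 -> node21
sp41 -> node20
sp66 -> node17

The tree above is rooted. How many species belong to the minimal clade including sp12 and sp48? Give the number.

19

The MRCA of sp12 and sp48 is the node subtending ((sp44,((((sp39,sp33),(sp6,(sp30,sp48),sp46)),sp18),(sp58,sp10))),(((sp12,sp26),sp51),(sp17,(sp53,(sp22,sp57)))),(sp27,sp14)).
That clade contains 19 terminal taxa: sp10, sp12, sp14, sp17, sp18, sp22, sp26, sp27, sp30, sp33, sp39, sp44, sp46, sp48, sp51, sp53, sp57, sp58, sp6.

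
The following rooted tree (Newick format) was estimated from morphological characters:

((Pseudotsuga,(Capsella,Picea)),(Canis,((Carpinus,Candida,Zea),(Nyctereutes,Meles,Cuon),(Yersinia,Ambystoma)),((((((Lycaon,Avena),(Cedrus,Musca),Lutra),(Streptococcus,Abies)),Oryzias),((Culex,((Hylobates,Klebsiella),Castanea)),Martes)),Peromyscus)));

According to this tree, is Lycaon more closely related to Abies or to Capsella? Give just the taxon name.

The MRCA of Lycaon and Abies subtends (((Lycaon,Avena),(Cedrus,Musca),Lutra),(Streptococcus,Abies)) (7 taxa).
The MRCA of Lycaon and Capsella is the root, subtending the entire tree (26 taxa).
The first is nested inside the second, so Lycaon shares a more recent common ancestor with Abies.

Abies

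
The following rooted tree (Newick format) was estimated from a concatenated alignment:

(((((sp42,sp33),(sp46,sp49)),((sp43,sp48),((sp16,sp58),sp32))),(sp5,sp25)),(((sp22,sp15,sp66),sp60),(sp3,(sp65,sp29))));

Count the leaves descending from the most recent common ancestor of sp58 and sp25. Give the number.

The MRCA of sp58 and sp25 is the node subtending ((((sp42,sp33),(sp46,sp49)),((sp43,sp48),((sp16,sp58),sp32))),(sp5,sp25)).
That clade contains 11 terminal taxa: sp16, sp25, sp32, sp33, sp42, sp43, sp46, sp48, sp49, sp5, sp58.

11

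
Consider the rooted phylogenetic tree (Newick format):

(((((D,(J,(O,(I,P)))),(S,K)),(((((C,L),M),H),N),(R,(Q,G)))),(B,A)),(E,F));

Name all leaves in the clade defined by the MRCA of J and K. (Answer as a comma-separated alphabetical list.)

Tracing J: it sits inside (J,(O,(I,P))).
Tracing K: it sits inside (S,K).
The smallest clade enclosing both is ((D,(J,(O,(I,P)))),(S,K)); the answer is its 7 terminal taxa in alphabetical order.

D, I, J, K, O, P, S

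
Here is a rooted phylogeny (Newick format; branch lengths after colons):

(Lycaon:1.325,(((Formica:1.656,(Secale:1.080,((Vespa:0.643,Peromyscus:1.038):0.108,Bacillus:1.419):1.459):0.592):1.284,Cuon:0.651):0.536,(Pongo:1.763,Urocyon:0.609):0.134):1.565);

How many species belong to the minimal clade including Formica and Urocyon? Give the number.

8

The MRCA of Formica and Urocyon is the node subtending (((Formica,(Secale,((Vespa,Peromyscus),Bacillus))),Cuon),(Pongo,Urocyon)).
That clade contains 8 terminal taxa: Bacillus, Cuon, Formica, Peromyscus, Pongo, Secale, Urocyon, Vespa.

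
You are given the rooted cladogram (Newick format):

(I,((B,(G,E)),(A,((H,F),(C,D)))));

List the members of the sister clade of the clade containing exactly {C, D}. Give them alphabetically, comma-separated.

The clade containing exactly {C, D} attaches to the tree at the node subtending ((H,F),(C,D)).
The other lineage descending from that same node — the sister group — is (H,F); its 2 tips in alphabetical order are the answer.

F, H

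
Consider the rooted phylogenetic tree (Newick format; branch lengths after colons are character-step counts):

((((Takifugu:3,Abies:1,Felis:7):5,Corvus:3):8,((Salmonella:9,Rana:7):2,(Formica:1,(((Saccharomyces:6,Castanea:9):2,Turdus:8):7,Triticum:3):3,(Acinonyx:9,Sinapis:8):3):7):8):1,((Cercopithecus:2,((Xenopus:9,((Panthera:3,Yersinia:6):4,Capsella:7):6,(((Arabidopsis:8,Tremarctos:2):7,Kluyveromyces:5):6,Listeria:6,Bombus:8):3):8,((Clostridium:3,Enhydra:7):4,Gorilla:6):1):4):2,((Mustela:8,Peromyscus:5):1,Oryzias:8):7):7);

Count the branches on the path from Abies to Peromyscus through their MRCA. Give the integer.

8

The MRCA of Abies and Peromyscus is the root of the tree.
From Abies up to that node: 4 branches. From Peromyscus up to the same node: 4 branches. Total: 4 + 4 = 8.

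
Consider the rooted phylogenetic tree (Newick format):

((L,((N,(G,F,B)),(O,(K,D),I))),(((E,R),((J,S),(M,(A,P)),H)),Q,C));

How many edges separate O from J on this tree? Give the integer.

The MRCA of O and J is the root of the tree.
From O up to that node: 4 branches. From J up to the same node: 5 branches. Total: 4 + 5 = 9.

9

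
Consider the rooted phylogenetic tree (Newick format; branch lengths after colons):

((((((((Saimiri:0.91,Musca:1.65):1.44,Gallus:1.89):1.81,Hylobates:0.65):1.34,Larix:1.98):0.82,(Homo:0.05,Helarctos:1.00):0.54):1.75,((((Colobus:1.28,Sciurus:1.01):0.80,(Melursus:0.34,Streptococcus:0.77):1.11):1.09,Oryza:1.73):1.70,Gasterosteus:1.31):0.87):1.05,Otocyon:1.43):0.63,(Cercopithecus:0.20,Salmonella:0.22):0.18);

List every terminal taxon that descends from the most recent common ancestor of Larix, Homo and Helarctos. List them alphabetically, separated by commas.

Tracing Larix: it sits inside ((((Saimiri,Musca),Gallus),Hylobates),Larix).
Tracing Homo: it sits inside (Homo,Helarctos).
Tracing Helarctos: it sits inside (Homo,Helarctos).
The smallest clade enclosing all 3 is (((((Saimiri,Musca),Gallus),Hylobates),Larix),(Homo,Helarctos)); the answer is its 7 terminal taxa in alphabetical order.

Gallus, Helarctos, Homo, Hylobates, Larix, Musca, Saimiri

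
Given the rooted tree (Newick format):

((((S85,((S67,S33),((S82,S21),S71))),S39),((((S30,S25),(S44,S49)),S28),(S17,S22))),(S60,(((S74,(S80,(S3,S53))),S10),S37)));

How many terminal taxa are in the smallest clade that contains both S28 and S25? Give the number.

The MRCA of S28 and S25 is the node subtending (((S30,S25),(S44,S49)),S28).
That clade contains 5 terminal taxa: S25, S28, S30, S44, S49.

5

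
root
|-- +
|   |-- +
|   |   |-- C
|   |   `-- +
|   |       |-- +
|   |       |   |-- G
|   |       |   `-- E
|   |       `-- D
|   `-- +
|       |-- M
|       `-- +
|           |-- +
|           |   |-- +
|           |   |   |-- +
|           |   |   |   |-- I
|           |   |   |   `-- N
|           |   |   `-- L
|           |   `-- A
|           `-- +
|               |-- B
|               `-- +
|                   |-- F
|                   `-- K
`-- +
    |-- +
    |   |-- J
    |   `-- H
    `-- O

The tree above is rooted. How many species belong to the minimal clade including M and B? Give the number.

The MRCA of M and B is the node subtending (M,((((I,N),L),A),(B,(F,K)))).
That clade contains 8 terminal taxa: A, B, F, I, K, L, M, N.

8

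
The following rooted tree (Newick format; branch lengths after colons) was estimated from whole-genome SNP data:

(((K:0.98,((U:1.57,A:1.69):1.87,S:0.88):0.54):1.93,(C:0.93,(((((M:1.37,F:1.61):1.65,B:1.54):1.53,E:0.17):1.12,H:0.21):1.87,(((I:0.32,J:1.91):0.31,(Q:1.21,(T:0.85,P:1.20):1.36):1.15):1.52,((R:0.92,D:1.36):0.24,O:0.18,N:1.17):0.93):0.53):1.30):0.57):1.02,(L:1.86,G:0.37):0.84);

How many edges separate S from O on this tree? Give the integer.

The MRCA of S and O is the node subtending ((K,((U,A),S)),(C,(((((M,F),B),E),H),(((I,J),(Q,(T,P))),((R,D),O,N))))).
From S up to that node: 3 branches. From O up to the same node: 5 branches. Total: 3 + 5 = 8.

8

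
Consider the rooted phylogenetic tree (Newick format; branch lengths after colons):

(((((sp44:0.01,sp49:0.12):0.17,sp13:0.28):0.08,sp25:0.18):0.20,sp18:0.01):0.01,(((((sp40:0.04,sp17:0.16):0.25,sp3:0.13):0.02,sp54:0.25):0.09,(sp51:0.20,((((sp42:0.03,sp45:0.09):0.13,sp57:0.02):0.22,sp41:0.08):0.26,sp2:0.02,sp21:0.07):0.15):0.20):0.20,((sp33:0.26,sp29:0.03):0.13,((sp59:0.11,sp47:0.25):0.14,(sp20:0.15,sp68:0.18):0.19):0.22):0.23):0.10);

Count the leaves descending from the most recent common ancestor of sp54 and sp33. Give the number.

17

The MRCA of sp54 and sp33 is the node subtending (((((sp40,sp17),sp3),sp54),(sp51,((((sp42,sp45),sp57),sp41),sp2,sp21))),((sp33,sp29),((sp59,sp47),(sp20,sp68)))).
That clade contains 17 terminal taxa: sp17, sp2, sp20, sp21, sp29, sp3, sp33, sp40, sp41, sp42, sp45, sp47, sp51, sp54, sp57, sp59, sp68.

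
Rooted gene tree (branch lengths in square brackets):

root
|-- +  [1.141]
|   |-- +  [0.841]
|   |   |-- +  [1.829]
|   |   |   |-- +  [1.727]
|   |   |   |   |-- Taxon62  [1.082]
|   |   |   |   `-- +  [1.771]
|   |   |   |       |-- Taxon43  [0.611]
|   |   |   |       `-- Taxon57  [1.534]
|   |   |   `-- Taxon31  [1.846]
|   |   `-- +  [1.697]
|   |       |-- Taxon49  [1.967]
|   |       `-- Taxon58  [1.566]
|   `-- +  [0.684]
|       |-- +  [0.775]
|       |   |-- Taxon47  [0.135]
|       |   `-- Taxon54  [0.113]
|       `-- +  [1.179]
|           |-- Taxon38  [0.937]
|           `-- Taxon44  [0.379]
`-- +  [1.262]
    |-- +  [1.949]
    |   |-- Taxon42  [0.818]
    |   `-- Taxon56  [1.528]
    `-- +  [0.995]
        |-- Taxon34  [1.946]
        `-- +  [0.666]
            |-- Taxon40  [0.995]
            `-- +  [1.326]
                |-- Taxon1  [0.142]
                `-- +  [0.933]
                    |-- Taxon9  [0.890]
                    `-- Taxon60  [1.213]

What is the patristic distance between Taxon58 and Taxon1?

The path runs Taxon58 → … → MRCA → … → Taxon1; the MRCA is the root of the tree.
Branch lengths along that path: 1.566 + 1.697 + 0.841 + 1.141 + 1.262 + 0.995 + 0.666 + 1.326 + 0.142 = 9.636.

9.636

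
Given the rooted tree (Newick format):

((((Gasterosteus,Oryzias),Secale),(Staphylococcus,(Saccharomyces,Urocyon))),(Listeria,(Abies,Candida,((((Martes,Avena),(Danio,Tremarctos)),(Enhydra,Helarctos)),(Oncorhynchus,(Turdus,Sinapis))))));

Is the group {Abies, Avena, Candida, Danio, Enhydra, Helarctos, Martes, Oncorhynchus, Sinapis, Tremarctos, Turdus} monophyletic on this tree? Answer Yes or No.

Yes

The most recent common ancestor of these taxa subtends (Abies,Candida,((((Martes,Avena),(Danio,Tremarctos)),(Enhydra,Helarctos)),(Oncorhynchus,(Turdus,Sinapis)))).
That clade has exactly 11 tips — every listed taxon and nothing else — so the group is monophyletic.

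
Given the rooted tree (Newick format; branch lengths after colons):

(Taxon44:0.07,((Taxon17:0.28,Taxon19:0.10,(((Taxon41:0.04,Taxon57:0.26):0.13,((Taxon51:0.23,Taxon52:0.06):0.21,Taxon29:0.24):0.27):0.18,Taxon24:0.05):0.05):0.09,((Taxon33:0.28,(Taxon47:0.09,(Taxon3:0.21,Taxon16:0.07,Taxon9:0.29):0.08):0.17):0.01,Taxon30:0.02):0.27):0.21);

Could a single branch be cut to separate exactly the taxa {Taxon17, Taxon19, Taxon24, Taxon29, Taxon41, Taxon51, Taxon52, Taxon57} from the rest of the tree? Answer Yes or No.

The most recent common ancestor of these taxa subtends (Taxon17,Taxon19,(((Taxon41,Taxon57),((Taxon51,Taxon52),Taxon29)),Taxon24)).
That clade has exactly 8 tips — every listed taxon and nothing else — so the group is monophyletic.

Yes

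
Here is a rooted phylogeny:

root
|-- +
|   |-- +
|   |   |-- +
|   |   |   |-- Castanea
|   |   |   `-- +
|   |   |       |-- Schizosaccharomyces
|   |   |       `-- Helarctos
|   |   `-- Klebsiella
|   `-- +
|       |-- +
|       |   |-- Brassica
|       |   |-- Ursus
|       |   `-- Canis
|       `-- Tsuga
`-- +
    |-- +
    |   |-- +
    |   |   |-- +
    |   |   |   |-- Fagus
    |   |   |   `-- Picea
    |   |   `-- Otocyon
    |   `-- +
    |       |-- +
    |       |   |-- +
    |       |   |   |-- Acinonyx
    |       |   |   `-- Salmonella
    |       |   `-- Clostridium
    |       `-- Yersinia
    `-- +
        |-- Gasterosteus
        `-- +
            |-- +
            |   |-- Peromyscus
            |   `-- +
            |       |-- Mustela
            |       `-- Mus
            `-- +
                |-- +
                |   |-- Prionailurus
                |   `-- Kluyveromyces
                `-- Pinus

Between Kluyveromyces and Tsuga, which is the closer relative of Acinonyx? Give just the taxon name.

Kluyveromyces

The MRCA of Acinonyx and Kluyveromyces subtends ((((Fagus,Picea),Otocyon),(((Acinonyx,Salmonella),Clostridium),Yersinia)),(Gasterosteus,((Peromyscus,(Mustela,Mus)),((Prionailurus,Kluyveromyces),Pinus)))) (14 taxa).
The MRCA of Acinonyx and Tsuga is the root, subtending the entire tree (22 taxa).
The first is nested inside the second, so Acinonyx shares a more recent common ancestor with Kluyveromyces.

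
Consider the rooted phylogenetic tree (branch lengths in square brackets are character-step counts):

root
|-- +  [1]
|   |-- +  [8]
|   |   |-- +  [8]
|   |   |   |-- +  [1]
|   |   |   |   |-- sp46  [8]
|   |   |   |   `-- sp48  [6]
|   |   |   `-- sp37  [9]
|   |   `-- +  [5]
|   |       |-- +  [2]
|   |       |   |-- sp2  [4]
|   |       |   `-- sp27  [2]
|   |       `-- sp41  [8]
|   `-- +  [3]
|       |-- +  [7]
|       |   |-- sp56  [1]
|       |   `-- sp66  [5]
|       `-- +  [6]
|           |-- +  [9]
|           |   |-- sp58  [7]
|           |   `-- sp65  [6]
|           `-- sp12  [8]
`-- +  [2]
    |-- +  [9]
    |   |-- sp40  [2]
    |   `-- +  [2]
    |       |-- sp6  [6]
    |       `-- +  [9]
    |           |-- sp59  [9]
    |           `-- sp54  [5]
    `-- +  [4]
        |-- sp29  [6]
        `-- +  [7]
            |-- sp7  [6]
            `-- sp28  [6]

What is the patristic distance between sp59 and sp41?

The path runs sp59 → … → MRCA → … → sp41; the MRCA is the root of the tree.
Branch lengths along that path: 9 + 9 + 2 + 9 + 2 + 1 + 8 + 5 + 8 = 53.

53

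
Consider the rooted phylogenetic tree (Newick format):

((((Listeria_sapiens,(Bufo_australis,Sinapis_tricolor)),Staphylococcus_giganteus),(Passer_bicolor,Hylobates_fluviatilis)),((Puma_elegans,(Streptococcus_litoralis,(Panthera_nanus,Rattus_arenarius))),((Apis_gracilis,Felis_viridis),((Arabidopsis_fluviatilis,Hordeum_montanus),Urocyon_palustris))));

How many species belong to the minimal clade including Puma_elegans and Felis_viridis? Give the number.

The MRCA of Puma_elegans and Felis_viridis is the node subtending ((Puma_elegans,(Streptococcus_litoralis,(Panthera_nanus,Rattus_arenarius))),((Apis_gracilis,Felis_viridis),((Arabidopsis_fluviatilis,Hordeum_montanus),Urocyon_palustris))).
That clade contains 9 terminal taxa: Apis_gracilis, Arabidopsis_fluviatilis, Felis_viridis, Hordeum_montanus, Panthera_nanus, Puma_elegans, Rattus_arenarius, Streptococcus_litoralis, Urocyon_palustris.

9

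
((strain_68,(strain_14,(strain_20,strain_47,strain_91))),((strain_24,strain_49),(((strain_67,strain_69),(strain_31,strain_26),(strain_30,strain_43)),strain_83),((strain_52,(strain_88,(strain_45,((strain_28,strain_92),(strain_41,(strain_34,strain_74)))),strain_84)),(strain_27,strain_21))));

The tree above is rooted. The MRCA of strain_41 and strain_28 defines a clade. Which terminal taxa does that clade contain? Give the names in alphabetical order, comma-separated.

strain_28, strain_34, strain_41, strain_74, strain_92

Tracing strain_41: it sits inside (strain_41,(strain_34,strain_74)).
Tracing strain_28: it sits inside (strain_28,strain_92).
The smallest clade enclosing both is ((strain_28,strain_92),(strain_41,(strain_34,strain_74))); the answer is its 5 terminal taxa in alphabetical order.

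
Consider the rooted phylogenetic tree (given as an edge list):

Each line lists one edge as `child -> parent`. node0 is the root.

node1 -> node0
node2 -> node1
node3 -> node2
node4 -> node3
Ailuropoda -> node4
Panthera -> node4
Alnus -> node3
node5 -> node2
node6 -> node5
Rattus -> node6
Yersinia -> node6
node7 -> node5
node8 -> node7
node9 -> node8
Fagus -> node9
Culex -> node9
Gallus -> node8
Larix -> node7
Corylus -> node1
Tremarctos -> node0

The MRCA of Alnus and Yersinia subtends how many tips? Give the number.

9

The MRCA of Alnus and Yersinia is the node subtending (((Ailuropoda,Panthera),Alnus),((Rattus,Yersinia),(((Fagus,Culex),Gallus),Larix))).
That clade contains 9 terminal taxa: Ailuropoda, Alnus, Culex, Fagus, Gallus, Larix, Panthera, Rattus, Yersinia.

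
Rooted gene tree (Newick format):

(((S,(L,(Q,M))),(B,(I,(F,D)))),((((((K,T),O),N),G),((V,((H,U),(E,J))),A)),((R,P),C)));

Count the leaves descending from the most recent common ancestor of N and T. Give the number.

The MRCA of N and T is the node subtending (((K,T),O),N).
That clade contains 4 terminal taxa: K, N, O, T.

4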